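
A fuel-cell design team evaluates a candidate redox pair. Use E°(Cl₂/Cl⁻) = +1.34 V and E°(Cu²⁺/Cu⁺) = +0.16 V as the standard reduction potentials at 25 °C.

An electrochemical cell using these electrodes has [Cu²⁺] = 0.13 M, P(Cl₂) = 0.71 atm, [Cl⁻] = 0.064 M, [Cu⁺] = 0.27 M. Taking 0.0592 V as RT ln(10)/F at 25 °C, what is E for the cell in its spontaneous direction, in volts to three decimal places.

Cl₂/Cl⁻ is the cathode (higher E°), Cu²⁺/Cu⁺ the anode: E°cell = +1.34 − (+0.16) = +1.18 V, n = 2.
Overall: Cl₂(g) + 2 Cu⁺(aq) → 2 Cl⁻(aq) + 2 Cu²⁺(aq)
Q = [Cl⁻]^2·[Cu²⁺]^2 / (P(Cl₂)·[Cu⁺]^2); log Q = -2.874.
E = E° − (0.0592/n) log Q = +1.18 − (0.0592/2)(-2.874) = +1.265 V.

+1.265 V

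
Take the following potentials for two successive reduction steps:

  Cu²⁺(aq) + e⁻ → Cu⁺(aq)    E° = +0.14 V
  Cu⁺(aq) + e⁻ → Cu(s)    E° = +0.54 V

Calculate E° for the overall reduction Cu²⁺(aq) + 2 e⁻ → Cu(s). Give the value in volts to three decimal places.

Since ΔG° = −nFE° is additive over sequential reductions, n₃E°₃ = n₁E°₁ + n₂E°₂.
E°₃ = (1×+0.14 + 1×+0.54) / 2 = (+0.680) / 2 = +0.340 V.

+0.340 V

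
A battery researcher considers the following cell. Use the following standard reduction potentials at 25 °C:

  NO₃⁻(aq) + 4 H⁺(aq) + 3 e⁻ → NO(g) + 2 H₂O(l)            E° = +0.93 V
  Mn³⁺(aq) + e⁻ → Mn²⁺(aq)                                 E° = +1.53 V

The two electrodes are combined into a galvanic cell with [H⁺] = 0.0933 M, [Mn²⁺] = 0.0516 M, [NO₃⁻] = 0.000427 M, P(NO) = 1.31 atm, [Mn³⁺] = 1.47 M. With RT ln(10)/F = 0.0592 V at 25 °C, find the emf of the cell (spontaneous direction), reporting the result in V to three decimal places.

Mn³⁺/Mn²⁺ is the cathode (higher E°), NO₃⁻/NO the anode: E°cell = +1.53 − (+0.93) = +0.60 V, n = 3.
Overall: 3 Mn³⁺(aq) + NO(g) + 2 H₂O(l) → 3 Mn²⁺(aq) + NO₃⁻(aq) + 4 H⁺(aq)
Q = [Mn²⁺]^3·[NO₃⁻]·[H⁺]^4 / ([Mn³⁺]^3·P(NO)); log Q = -11.971.
E = E° − (0.0592/n) log Q = +0.60 − (0.0592/3)(-11.971) = +0.836 V.

+0.836 V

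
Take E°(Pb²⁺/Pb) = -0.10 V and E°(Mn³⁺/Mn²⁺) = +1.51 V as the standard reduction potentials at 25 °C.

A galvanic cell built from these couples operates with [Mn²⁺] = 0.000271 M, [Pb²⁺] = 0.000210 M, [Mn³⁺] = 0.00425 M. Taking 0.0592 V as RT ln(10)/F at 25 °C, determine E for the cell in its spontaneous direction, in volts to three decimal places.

Mn³⁺/Mn²⁺ is the cathode (higher E°), Pb²⁺/Pb the anode: E°cell = +1.51 − (-0.10) = +1.61 V, n = 2.
Overall: 2 Mn³⁺(aq) + Pb(s) → 2 Mn²⁺(aq) + Pb²⁺(aq)
Q = [Mn²⁺]^2·[Pb²⁺] / ([Mn³⁺]^2); log Q = -6.069.
E = E° − (0.0592/n) log Q = +1.61 − (0.0592/2)(-6.069) = +1.790 V.

+1.790 V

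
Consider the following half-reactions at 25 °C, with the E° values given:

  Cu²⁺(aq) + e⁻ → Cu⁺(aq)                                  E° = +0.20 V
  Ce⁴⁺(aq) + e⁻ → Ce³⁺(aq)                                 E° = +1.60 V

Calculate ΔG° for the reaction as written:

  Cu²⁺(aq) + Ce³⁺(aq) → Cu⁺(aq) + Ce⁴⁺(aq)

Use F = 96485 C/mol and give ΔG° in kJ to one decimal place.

+135.1 kJ

As written, Cu²⁺/Cu⁺ is reduced (cathode) and Ce⁴⁺/Ce³⁺ is oxidised (anode), so E°cell = (+0.20) − (+1.60) = -1.40 V.
Balancing electrons gives n = 1.
ΔG° = −nFE° = −(1)(96485)(-1.40) = 135,079 J = +135.1 kJ.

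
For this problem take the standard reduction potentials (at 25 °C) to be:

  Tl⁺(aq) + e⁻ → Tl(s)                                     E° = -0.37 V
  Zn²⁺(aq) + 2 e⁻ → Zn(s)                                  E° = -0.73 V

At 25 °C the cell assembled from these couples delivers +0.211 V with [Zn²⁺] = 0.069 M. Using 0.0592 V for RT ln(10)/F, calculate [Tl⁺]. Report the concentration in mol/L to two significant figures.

Tl⁺/Tl is the cathode, Zn²⁺/Zn the anode: E°cell = +0.36 V, n = 2.
Overall reaction: 2 Tl⁺(aq) + Zn(s) → 2 Tl(s) + Zn²⁺(aq); Q = [Zn²⁺]^1/[Tl⁺]^2.
From E = E° − (0.0592/n) log Q: log Q = (E° − E)·n/0.0592 = (+0.36 − (+0.211))·2/0.0592 = 5.0338.
So 2·log[Tl⁺] = 1·log(0.069) − log Q = -1.1612 − (5.0338) = -6.1950; log[Tl⁺] = -6.1950 / 2 = -3.0975; [Tl⁺] = 10^(-3.0975) ≈ 0.00080 M.

0.00080 M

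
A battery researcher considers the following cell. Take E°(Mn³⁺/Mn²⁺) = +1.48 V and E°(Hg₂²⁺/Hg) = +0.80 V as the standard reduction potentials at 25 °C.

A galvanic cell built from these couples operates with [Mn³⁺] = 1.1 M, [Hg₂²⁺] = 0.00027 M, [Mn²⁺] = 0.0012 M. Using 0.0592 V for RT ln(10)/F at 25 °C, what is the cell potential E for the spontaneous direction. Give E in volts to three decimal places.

Mn³⁺/Mn²⁺ is the cathode (higher E°), Hg₂²⁺/Hg the anode: E°cell = +1.48 − (+0.80) = +0.68 V, n = 2.
Overall: 2 Mn³⁺(aq) + 2 Hg(l) → 2 Mn²⁺(aq) + Hg₂²⁺(aq)
Q = [Mn²⁺]^2·[Hg₂²⁺] / ([Mn³⁺]^2); log Q = -9.493.
E = E° − (0.0592/n) log Q = +0.68 − (0.0592/2)(-9.493) = +0.961 V.

+0.961 V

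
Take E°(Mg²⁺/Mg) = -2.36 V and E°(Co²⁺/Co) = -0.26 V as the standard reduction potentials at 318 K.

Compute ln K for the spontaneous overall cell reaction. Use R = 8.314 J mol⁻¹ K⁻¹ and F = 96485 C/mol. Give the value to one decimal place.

153.3

Cathode: Co²⁺/Co; anode: Mg²⁺/Mg. E°cell = (-0.26) − (-2.36) = +2.10 V, with n = 2.
ΔG° = −nFE° = −RT ln K, so ln K = nFE°/(RT) = (2)(96485)(+2.10) / ((8.314)(318)) = 153.275.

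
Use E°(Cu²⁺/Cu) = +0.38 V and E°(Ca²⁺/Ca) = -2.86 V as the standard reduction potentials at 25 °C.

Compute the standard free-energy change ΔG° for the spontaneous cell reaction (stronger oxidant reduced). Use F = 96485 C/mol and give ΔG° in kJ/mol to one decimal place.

-625.2 kJ/mol

Cu²⁺/Cu (E° = +0.38 V) is the cathode; Ca²⁺/Ca (E° = -2.86 V) is the anode, so E°cell = +3.24 V.
Balancing electrons gives n = 2 (lcm of 2 and 2).
ΔG° = −nFE° = −(2)(96485)(+3.24) = -625,223 J = -625.2 kJ/mol.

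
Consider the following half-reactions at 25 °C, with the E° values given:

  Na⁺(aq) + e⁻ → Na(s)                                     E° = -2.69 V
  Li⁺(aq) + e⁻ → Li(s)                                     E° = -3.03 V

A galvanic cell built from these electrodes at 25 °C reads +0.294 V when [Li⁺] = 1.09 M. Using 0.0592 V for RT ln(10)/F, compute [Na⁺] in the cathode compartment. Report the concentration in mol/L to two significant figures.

Na⁺/Na is the cathode, Li⁺/Li the anode: E°cell = +0.34 V, n = 1.
Overall reaction: Na⁺(aq) + Li(s) → Na(s) + Li⁺(aq); Q = [Li⁺]^1/[Na⁺]^1.
From E = E° − (0.0592/n) log Q: log Q = (E° − E)·n/0.0592 = (+0.34 − (+0.294))·1/0.0592 = 0.7770.
So 1·log[Na⁺] = 1·log(1.09) − log Q = 0.0374 − (0.7770) = -0.7396; [Na⁺] = 10^(-0.7396) ≈ 0.18 M.

0.18 M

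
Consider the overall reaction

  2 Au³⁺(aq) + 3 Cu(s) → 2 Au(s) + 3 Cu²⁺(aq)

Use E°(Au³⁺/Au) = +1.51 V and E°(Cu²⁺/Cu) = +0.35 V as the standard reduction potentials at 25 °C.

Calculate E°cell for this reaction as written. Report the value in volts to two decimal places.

+1.16 V

The Au³⁺/Au couple has the higher reduction potential, so it is the cathode; Cu²⁺/Cu is oxidised at the anode.
E°cell = E°(cathode) − E°(anode) = (+1.51) − (+0.35) = +1.16 V.
Since E°cell > 0, the reaction is spontaneous under standard conditions.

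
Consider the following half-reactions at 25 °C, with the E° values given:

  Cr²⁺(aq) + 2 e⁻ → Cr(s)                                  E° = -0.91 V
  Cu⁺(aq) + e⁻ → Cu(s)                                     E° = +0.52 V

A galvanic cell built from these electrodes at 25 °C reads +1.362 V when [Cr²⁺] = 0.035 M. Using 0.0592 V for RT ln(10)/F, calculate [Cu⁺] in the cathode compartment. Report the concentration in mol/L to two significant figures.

0.013 M

Cu⁺/Cu is the cathode, Cr²⁺/Cr the anode: E°cell = +1.43 V, n = 2.
Overall reaction: 2 Cu⁺(aq) + Cr(s) → 2 Cu(s) + Cr²⁺(aq); Q = [Cr²⁺]^1/[Cu⁺]^2.
From E = E° − (0.0592/n) log Q: log Q = (E° − E)·n/0.0592 = (+1.43 − (+1.362))·2/0.0592 = 2.2973.
So 2·log[Cu⁺] = 1·log(0.035) − log Q = -1.4559 − (2.2973) = -3.7532; log[Cu⁺] = -3.7532 / 2 = -1.8766; [Cu⁺] = 10^(-1.8766) ≈ 0.013 M.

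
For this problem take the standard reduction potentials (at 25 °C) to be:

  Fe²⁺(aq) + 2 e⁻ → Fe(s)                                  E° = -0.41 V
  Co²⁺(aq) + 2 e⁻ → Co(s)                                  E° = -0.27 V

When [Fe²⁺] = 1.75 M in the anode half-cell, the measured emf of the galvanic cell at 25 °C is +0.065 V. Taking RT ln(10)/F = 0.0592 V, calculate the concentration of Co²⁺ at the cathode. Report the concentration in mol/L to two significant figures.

0.0051 M

Co²⁺/Co is the cathode, Fe²⁺/Fe the anode: E°cell = +0.14 V, n = 2.
Overall reaction: Co²⁺(aq) + Fe(s) → Co(s) + Fe²⁺(aq); Q = [Fe²⁺]^1/[Co²⁺]^1.
From E = E° − (0.0592/n) log Q: log Q = (E° − E)·n/0.0592 = (+0.14 − (+0.065))·2/0.0592 = 2.5338.
So 1·log[Co²⁺] = 1·log(1.75) − log Q = 0.2430 − (2.5338) = -2.2908; [Co²⁺] = 10^(-2.2908) ≈ 0.0051 M.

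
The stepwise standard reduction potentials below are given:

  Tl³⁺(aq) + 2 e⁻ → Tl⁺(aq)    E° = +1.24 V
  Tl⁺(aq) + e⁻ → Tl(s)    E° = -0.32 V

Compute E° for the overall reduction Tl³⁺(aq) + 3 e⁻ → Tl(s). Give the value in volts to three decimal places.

Adding the free-energy changes (−nFE°) of the two steps gives −n₃FE°₃ = −n₁FE°₁ − n₂FE°₂.
E°₃ = (2×+1.24 + 1×-0.32) / 3 = (+2.160) / 3 = +0.720 V.

+0.720 V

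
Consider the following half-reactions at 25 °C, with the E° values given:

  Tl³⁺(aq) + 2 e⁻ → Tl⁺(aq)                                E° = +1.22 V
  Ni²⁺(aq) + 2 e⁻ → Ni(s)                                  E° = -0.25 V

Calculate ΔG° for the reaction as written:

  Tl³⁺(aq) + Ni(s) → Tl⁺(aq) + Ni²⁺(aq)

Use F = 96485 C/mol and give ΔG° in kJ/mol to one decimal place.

As written, Tl³⁺/Tl⁺ is reduced (cathode) and Ni²⁺/Ni is oxidised (anode), so E°cell = (+1.22) − (-0.25) = +1.47 V.
Balancing electrons gives n = 2.
ΔG° = −nFE° = −(2)(96485)(+1.47) = -283,666 J = -283.7 kJ/mol.

-283.7 kJ/mol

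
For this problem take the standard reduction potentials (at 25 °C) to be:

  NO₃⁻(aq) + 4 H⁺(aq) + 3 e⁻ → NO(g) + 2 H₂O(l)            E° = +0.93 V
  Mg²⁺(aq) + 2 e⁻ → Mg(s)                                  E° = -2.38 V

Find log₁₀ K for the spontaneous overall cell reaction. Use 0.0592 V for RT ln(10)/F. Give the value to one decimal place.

Cathode: NO₃⁻/NO; anode: Mg²⁺/Mg. E°cell = +3.31 V, n = 6.
log K = nE°cell / 0.0592 = (6)(+3.31) / 0.0592 = 335.5.

335.5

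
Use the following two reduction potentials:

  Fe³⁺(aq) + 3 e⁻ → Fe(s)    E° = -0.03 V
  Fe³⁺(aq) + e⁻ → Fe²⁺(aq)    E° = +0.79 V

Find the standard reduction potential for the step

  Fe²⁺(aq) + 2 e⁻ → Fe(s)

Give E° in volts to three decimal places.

Sequential free energies add, so n₃E°₃ = n₁E°₁ + n₂E°₂.
With n₃ = 3, and the known step contributing 1×(+0.79) V, the unknown satisfies 2·E° = 3×(-0.03) − 1×(+0.79) = -0.880.
E° = -0.880 / 2 = -0.440 V.

-0.440 V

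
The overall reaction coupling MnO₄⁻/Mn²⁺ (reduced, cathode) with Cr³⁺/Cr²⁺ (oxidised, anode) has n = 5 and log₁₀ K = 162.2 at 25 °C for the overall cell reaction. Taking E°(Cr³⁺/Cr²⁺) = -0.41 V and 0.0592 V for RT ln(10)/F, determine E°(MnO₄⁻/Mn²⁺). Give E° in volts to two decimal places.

+1.51 V

E°cell = (0.0592/n)·log K = (0.0592/5)(162.2) = +1.920 V.
Since MnO₄⁻/Mn²⁺ is the cathode and Cr³⁺/Cr²⁺ the anode, E°cell = E°(MnO₄⁻/Mn²⁺) − E°(Cr³⁺/Cr²⁺).
So E°(MnO₄⁻/Mn²⁺) = E°cell + E°(Cr³⁺/Cr²⁺) = +1.920 + (-0.41) = +1.51 V.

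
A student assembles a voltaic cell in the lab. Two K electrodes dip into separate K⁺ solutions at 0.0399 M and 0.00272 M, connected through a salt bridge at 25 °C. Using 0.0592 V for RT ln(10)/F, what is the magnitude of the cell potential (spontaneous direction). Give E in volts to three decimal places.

For a concentration cell E°cell = 0. The 0.0399 M side is the cathode (reduction is favoured where [K⁺] is higher).
With n = 1, E = −(0.0592/1) log([K⁺]ₐₙ/[K⁺]꜀ₐₜ) = −(0.0592/1) log(0.00272/0.0399) = −(0.0592/1)(-1.166) = +0.069 V.

+0.069 V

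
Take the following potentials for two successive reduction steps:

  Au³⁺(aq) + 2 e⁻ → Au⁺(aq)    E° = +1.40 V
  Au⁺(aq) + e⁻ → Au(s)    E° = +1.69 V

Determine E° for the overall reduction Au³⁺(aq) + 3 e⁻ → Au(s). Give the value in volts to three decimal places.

Adding the free-energy changes (−nFE°) of the two steps gives −n₃FE°₃ = −n₁FE°₁ − n₂FE°₂.
E°₃ = (2×+1.40 + 1×+1.69) / 3 = (+4.490) / 3 = +1.497 V.

+1.497 V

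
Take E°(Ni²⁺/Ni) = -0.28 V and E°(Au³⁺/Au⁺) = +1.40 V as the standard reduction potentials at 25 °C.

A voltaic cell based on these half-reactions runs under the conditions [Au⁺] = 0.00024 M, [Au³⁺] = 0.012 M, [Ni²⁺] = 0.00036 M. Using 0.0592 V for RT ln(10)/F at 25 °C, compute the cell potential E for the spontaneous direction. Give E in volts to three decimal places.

Au³⁺/Au⁺ is the cathode (higher E°), Ni²⁺/Ni the anode: E°cell = +1.40 − (-0.28) = +1.68 V, n = 2.
Overall: Au³⁺(aq) + Ni(s) → Au⁺(aq) + Ni²⁺(aq)
Q = [Au⁺]·[Ni²⁺] / ([Au³⁺]); log Q = -5.143.
E = E° − (0.0592/n) log Q = +1.68 − (0.0592/2)(-5.143) = +1.832 V.

+1.832 V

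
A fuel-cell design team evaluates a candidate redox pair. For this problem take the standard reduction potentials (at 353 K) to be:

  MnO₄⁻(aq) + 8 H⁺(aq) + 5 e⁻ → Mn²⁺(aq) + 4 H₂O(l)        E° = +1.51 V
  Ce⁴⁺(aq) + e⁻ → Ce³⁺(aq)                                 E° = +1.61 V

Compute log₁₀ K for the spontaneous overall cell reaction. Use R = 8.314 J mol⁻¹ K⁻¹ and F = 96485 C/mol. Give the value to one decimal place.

7.1

Cathode: Ce⁴⁺/Ce³⁺; anode: MnO₄⁻/Mn²⁺. E°cell = (+1.61) − (+1.51) = +0.10 V, with n = 5.
ΔG° = −nFE° = −RT ln K, so ln K = nFE°/(RT) = (5)(96485)(+0.10) / ((8.314)(353)) = 16.438.
log₁₀ K = 16.438 / ln 10 = 7.1.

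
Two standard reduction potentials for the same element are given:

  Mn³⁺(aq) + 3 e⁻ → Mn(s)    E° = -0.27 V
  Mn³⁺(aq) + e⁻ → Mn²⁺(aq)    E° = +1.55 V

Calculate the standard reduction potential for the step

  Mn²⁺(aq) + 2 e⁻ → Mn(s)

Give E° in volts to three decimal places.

-1.180 V

Sequential free energies add, so n₃E°₃ = n₁E°₁ + n₂E°₂.
With n₃ = 3, and the known step contributing 1×(+1.55) V, the unknown satisfies 2·E° = 3×(-0.27) − 1×(+1.55) = -2.360.
E° = -2.360 / 2 = -1.180 V.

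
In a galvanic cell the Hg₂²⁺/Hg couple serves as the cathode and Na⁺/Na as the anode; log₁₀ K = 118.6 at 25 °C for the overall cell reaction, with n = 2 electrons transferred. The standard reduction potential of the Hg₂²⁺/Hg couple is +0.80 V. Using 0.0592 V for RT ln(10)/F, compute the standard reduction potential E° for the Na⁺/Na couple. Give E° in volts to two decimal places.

E°cell = (0.0592/n)·log K = (0.0592/2)(118.6) = +3.511 V.
Since Hg₂²⁺/Hg is the cathode and Na⁺/Na the anode, E°cell = E°(Hg₂²⁺/Hg) − E°(Na⁺/Na).
So E°(Na⁺/Na) = E°(Hg₂²⁺/Hg) − E°cell = (+0.80) − (+3.511) = -2.71 V.

-2.71 V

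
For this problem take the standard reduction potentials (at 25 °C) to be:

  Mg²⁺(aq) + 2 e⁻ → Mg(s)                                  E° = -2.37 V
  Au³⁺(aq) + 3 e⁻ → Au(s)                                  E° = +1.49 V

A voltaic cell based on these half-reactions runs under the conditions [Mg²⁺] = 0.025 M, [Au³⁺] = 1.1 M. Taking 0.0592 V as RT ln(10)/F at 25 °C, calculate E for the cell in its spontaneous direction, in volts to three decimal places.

+3.908 V

Au³⁺/Au is the cathode (higher E°), Mg²⁺/Mg the anode: E°cell = +1.49 − (-2.37) = +3.86 V, n = 6.
Overall: 2 Au³⁺(aq) + 3 Mg(s) → 2 Au(s) + 3 Mg²⁺(aq)
Q = [Mg²⁺]^3 / ([Au³⁺]^2); log Q = -4.889.
E = E° − (0.0592/n) log Q = +3.86 − (0.0592/6)(-4.889) = +3.908 V.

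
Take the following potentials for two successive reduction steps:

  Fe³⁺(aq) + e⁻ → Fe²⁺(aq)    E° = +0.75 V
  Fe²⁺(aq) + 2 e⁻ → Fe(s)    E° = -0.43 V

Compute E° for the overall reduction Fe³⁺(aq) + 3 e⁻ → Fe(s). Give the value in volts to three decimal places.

Since ΔG° = −nFE° is additive over sequential reductions, n₃E°₃ = n₁E°₁ + n₂E°₂.
E°₃ = (1×+0.75 + 2×-0.43) / 3 = (-0.110) / 3 = -0.037 V.

-0.037 V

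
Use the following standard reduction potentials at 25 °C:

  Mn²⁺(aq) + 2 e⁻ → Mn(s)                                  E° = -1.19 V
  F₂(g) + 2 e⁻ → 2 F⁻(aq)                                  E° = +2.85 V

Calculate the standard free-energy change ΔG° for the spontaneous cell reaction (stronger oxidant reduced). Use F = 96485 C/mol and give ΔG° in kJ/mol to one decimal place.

F₂/F⁻ (E° = +2.85 V) is the cathode; Mn²⁺/Mn (E° = -1.19 V) is the anode, so E°cell = +4.04 V.
Balancing electrons gives n = 2 (lcm of 2 and 2).
ΔG° = −nFE° = −(2)(96485)(+4.04) = -779,599 J = -779.6 kJ/mol.

-779.6 kJ/mol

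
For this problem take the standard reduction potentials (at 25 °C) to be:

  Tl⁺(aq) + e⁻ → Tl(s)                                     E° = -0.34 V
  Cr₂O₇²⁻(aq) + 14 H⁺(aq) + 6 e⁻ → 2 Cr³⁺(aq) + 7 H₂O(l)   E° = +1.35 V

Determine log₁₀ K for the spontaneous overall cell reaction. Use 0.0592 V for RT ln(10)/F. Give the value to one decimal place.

Cathode: Cr₂O₇²⁻/Cr³⁺; anode: Tl⁺/Tl. E°cell = +1.69 V, n = 6.
log K = nE°cell / 0.0592 = (6)(+1.69) / 0.0592 = 171.3.

171.3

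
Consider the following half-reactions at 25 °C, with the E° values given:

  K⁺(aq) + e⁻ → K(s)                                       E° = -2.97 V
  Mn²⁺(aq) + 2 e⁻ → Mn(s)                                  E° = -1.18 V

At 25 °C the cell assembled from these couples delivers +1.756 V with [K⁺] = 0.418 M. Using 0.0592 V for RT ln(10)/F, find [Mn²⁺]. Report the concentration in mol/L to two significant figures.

0.012 M

Mn²⁺/Mn is the cathode, K⁺/K the anode: E°cell = +1.79 V, n = 2.
Overall reaction: Mn²⁺(aq) + 2 K(s) → Mn(s) + 2 K⁺(aq); Q = [K⁺]^2/[Mn²⁺]^1.
From E = E° − (0.0592/n) log Q: log Q = (E° − E)·n/0.0592 = (+1.79 − (+1.756))·2/0.0592 = 1.1486.
So 1·log[Mn²⁺] = 2·log(0.418) − log Q = -0.7576 − (1.1486) = -1.9062; [Mn²⁺] = 10^(-1.9062) ≈ 0.012 M.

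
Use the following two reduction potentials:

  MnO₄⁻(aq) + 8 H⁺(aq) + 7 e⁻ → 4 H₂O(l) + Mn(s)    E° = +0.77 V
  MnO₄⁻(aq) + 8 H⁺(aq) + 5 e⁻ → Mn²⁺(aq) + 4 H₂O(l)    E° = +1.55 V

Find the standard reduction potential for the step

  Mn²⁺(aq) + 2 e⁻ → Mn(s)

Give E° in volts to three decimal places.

-1.180 V

Sequential free energies add, so n₃E°₃ = n₁E°₁ + n₂E°₂.
With n₃ = 7, and the known step contributing 5×(+1.55) V, the unknown satisfies 2·E° = 7×(+0.77) − 5×(+1.55) = -2.360.
E° = -2.360 / 2 = -1.180 V.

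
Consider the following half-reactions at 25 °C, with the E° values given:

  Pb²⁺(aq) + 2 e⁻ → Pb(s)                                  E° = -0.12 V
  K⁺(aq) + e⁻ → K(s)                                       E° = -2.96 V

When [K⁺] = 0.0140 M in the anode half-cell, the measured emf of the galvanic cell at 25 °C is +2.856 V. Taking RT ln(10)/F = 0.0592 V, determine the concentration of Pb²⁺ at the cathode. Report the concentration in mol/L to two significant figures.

0.00068 M

Pb²⁺/Pb is the cathode, K⁺/K the anode: E°cell = +2.84 V, n = 2.
Overall reaction: Pb²⁺(aq) + 2 K(s) → Pb(s) + 2 K⁺(aq); Q = [K⁺]^2/[Pb²⁺]^1.
From E = E° − (0.0592/n) log Q: log Q = (E° − E)·n/0.0592 = (+2.84 − (+2.856))·2/0.0592 = -0.5405.
So 1·log[Pb²⁺] = 2·log(0.014) − log Q = -3.7077 − (-0.5405) = -3.1672; [Pb²⁺] = 10^(-3.1672) ≈ 0.00068 M.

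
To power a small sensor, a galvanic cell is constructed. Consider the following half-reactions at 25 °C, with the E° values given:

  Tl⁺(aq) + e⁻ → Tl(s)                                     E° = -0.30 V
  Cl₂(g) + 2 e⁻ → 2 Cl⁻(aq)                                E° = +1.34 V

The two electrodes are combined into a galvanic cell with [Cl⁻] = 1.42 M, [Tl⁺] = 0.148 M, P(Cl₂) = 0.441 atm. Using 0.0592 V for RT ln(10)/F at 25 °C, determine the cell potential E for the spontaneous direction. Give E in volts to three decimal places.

Cl₂/Cl⁻ is the cathode (higher E°), Tl⁺/Tl the anode: E°cell = +1.34 − (-0.30) = +1.64 V, n = 2.
Overall: Cl₂(g) + 2 Tl(s) → 2 Cl⁻(aq) + 2 Tl⁺(aq)
Q = [Cl⁻]^2·[Tl⁺]^2 / (P(Cl₂)); log Q = -0.999.
E = E° − (0.0592/n) log Q = +1.64 − (0.0592/2)(-0.999) = +1.670 V.

+1.670 V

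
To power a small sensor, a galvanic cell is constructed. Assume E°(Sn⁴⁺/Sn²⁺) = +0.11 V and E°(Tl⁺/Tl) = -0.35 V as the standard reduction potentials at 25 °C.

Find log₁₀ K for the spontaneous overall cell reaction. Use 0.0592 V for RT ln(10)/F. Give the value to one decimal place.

Cathode: Sn⁴⁺/Sn²⁺; anode: Tl⁺/Tl. E°cell = +0.46 V, n = 2.
log K = nE°cell / 0.0592 = (2)(+0.46) / 0.0592 = 15.5.

15.5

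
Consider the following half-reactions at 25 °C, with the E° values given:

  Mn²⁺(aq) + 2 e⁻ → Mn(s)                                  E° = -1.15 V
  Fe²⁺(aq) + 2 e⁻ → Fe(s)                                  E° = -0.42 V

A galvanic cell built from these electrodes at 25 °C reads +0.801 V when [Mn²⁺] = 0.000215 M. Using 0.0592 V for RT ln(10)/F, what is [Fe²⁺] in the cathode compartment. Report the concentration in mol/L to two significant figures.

0.054 M

Fe²⁺/Fe is the cathode, Mn²⁺/Mn the anode: E°cell = +0.73 V, n = 2.
Overall reaction: Fe²⁺(aq) + Mn(s) → Fe(s) + Mn²⁺(aq); Q = [Mn²⁺]^1/[Fe²⁺]^1.
From E = E° − (0.0592/n) log Q: log Q = (E° − E)·n/0.0592 = (+0.73 − (+0.801))·2/0.0592 = -2.3986.
So 1·log[Fe²⁺] = 1·log(0.000215) − log Q = -3.6676 − (-2.3986) = -1.2690; [Fe²⁺] = 10^(-1.2690) ≈ 0.054 M.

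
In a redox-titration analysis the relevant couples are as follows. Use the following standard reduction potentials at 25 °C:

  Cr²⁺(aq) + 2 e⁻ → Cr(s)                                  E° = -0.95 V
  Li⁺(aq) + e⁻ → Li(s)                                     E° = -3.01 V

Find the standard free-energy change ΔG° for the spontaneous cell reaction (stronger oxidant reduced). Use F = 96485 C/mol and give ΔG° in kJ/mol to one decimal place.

Cr²⁺/Cr (E° = -0.95 V) is the cathode; Li⁺/Li (E° = -3.01 V) is the anode, so E°cell = +2.06 V.
Balancing electrons gives n = 2 (lcm of 2 and 1).
ΔG° = −nFE° = −(2)(96485)(+2.06) = -397,518 J = -397.5 kJ/mol.

-397.5 kJ/mol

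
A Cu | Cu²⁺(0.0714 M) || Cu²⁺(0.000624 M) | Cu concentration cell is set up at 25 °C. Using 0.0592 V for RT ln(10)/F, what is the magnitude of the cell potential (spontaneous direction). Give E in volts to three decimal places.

For a concentration cell E°cell = 0. The 0.0714 M side is the cathode (reduction is favoured where [Cu²⁺] is higher).
With n = 2, E = −(0.0592/2) log([Cu²⁺]ₐₙ/[Cu²⁺]꜀ₐₜ) = −(0.0592/2) log(0.000624/0.0714) = −(0.0592/2)(-2.059) = +0.061 V.

+0.061 V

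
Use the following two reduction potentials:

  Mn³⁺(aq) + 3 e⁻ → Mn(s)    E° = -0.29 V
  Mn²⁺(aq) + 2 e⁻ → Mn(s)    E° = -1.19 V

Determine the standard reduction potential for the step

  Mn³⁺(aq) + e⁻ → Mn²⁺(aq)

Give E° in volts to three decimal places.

Sequential free energies add, so n₃E°₃ = n₁E°₁ + n₂E°₂.
With n₃ = 3, and the known step contributing 2×(-1.19) V, the unknown satisfies 1·E° = 3×(-0.29) − 2×(-1.19) = +1.510.
E° = +1.510 / 1 = +1.510 V.

+1.510 V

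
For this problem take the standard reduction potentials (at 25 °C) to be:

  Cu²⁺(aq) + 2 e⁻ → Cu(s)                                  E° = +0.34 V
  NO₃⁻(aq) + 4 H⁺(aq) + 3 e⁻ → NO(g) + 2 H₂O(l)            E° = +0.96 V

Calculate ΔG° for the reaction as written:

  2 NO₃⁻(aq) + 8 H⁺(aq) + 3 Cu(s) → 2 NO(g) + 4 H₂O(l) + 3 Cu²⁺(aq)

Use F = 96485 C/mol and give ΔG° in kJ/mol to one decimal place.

-358.9 kJ/mol

As written, NO₃⁻/NO is reduced (cathode) and Cu²⁺/Cu is oxidised (anode), so E°cell = (+0.96) − (+0.34) = +0.62 V.
Balancing electrons gives n = 6.
ΔG° = −nFE° = −(6)(96485)(+0.62) = -358,924 J = -358.9 kJ/mol.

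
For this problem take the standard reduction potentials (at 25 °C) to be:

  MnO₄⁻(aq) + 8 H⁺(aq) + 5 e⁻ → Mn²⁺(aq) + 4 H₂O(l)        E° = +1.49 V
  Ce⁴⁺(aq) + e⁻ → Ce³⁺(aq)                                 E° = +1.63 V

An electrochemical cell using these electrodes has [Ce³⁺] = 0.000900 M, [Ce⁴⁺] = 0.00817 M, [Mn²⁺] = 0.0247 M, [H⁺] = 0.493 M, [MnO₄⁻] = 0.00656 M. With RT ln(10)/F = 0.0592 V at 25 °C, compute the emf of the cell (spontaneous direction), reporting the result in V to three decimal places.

Ce⁴⁺/Ce³⁺ is the cathode (higher E°), MnO₄⁻/Mn²⁺ the anode: E°cell = +1.63 − (+1.49) = +0.14 V, n = 5.
Overall: 5 Ce⁴⁺(aq) + Mn²⁺(aq) + 4 H₂O(l) → 5 Ce³⁺(aq) + MnO₄⁻(aq) + 8 H⁺(aq)
Q = [Ce³⁺]^5·[MnO₄⁻]·[H⁺]^8 / ([Ce⁴⁺]^5·[Mn²⁺]); log Q = -7.823.
E = E° − (0.0592/n) log Q = +0.14 − (0.0592/5)(-7.823) = +0.233 V.

+0.233 V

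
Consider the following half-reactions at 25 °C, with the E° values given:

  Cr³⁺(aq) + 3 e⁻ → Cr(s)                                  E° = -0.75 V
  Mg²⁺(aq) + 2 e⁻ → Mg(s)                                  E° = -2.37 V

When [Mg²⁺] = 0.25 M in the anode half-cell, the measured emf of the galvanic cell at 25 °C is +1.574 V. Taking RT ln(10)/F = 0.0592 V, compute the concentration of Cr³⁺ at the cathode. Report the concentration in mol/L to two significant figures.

Cr³⁺/Cr is the cathode, Mg²⁺/Mg the anode: E°cell = +1.62 V, n = 6.
Overall reaction: 2 Cr³⁺(aq) + 3 Mg(s) → 2 Cr(s) + 3 Mg²⁺(aq); Q = [Mg²⁺]^3/[Cr³⁺]^2.
From E = E° − (0.0592/n) log Q: log Q = (E° − E)·n/0.0592 = (+1.62 − (+1.574))·6/0.0592 = 4.6622.
So 2·log[Cr³⁺] = 3·log(0.25) − log Q = -1.8062 − (4.6622) = -6.4684; log[Cr³⁺] = -6.4684 / 2 = -3.2342; [Cr³⁺] = 10^(-3.2342) ≈ 0.00058 M.

0.00058 M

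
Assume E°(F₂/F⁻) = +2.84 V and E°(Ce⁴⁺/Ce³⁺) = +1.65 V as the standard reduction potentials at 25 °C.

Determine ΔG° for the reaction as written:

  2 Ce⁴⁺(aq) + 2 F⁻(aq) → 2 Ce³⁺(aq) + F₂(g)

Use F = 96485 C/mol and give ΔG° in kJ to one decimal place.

As written, Ce⁴⁺/Ce³⁺ is reduced (cathode) and F₂/F⁻ is oxidised (anode), so E°cell = (+1.65) − (+2.84) = -1.19 V.
Balancing electrons gives n = 2.
ΔG° = −nFE° = −(2)(96485)(-1.19) = 229,634 J = +229.6 kJ.

+229.6 kJ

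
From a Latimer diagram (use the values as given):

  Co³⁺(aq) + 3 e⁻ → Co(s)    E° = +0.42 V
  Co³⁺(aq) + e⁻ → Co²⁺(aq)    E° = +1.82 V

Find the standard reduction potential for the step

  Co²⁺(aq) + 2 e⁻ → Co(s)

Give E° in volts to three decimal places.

-0.280 V

Sequential free energies add, so n₃E°₃ = n₁E°₁ + n₂E°₂.
With n₃ = 3, and the known step contributing 1×(+1.82) V, the unknown satisfies 2·E° = 3×(+0.42) − 1×(+1.82) = -0.560.
E° = -0.560 / 2 = -0.280 V.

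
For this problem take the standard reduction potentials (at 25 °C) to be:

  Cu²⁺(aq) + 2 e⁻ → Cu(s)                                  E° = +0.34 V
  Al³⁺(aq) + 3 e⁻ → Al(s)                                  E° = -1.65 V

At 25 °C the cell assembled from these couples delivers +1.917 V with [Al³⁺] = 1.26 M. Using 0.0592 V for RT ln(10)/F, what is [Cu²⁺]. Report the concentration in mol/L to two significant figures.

0.0040 M

Cu²⁺/Cu is the cathode, Al³⁺/Al the anode: E°cell = +1.99 V, n = 6.
Overall reaction: 3 Cu²⁺(aq) + 2 Al(s) → 3 Cu(s) + 2 Al³⁺(aq); Q = [Al³⁺]^2/[Cu²⁺]^3.
From E = E° − (0.0592/n) log Q: log Q = (E° − E)·n/0.0592 = (+1.99 − (+1.917))·6/0.0592 = 7.3986.
So 3·log[Cu²⁺] = 2·log(1.26) − log Q = 0.2007 − (7.3986) = -7.1979; log[Cu²⁺] = -7.1979 / 3 = -2.3993; [Cu²⁺] = 10^(-2.3993) ≈ 0.0040 M.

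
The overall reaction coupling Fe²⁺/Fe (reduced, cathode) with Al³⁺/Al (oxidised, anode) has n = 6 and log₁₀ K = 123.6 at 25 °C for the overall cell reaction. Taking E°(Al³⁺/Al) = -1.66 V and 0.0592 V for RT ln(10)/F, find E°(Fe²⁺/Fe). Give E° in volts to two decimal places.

E°cell = (0.0592/n)·log K = (0.0592/6)(123.6) = +1.220 V.
Since Fe²⁺/Fe is the cathode and Al³⁺/Al the anode, E°cell = E°(Fe²⁺/Fe) − E°(Al³⁺/Al).
So E°(Fe²⁺/Fe) = E°cell + E°(Al³⁺/Al) = +1.220 + (-1.66) = -0.44 V.

-0.44 V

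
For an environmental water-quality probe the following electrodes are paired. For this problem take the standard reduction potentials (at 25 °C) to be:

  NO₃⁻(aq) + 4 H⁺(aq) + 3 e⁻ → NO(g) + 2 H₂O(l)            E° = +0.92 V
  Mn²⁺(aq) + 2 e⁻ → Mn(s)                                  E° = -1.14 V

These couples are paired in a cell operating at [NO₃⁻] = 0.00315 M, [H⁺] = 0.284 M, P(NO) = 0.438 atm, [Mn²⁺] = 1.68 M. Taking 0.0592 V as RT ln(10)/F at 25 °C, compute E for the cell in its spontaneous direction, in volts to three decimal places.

NO₃⁻/NO is the cathode (higher E°), Mn²⁺/Mn the anode: E°cell = +0.92 − (-1.14) = +2.06 V, n = 6.
Overall: 2 NO₃⁻(aq) + 8 H⁺(aq) + 3 Mn(s) → 2 NO(g) + 4 H₂O(l) + 3 Mn²⁺(aq)
Q = P(NO)^2·[Mn²⁺]^3 / ([NO₃⁻]^2·[H⁺]^8); log Q = 9.336.
E = E° − (0.0592/n) log Q = +2.06 − (0.0592/6)(9.336) = +1.968 V.

+1.968 V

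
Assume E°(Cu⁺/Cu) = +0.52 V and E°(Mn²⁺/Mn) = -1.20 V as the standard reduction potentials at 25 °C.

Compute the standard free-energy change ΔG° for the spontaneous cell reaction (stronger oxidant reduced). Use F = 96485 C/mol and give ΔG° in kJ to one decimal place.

-331.9 kJ

Cu⁺/Cu (E° = +0.52 V) is the cathode; Mn²⁺/Mn (E° = -1.20 V) is the anode, so E°cell = +1.72 V.
Balancing electrons gives n = 2 (lcm of 1 and 2).
ΔG° = −nFE° = −(2)(96485)(+1.72) = -331,908 J = -331.9 kJ.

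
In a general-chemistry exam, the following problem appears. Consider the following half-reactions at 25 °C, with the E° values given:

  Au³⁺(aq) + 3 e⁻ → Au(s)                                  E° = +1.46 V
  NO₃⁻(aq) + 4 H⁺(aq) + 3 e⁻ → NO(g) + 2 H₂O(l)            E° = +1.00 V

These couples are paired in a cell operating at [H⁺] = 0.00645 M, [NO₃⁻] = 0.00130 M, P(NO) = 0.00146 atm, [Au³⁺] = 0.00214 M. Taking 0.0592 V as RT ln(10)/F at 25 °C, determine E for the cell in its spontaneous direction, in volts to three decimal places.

+0.581 V

Au³⁺/Au is the cathode (higher E°), NO₃⁻/NO the anode: E°cell = +1.46 − (+1.00) = +0.46 V, n = 3.
Overall: Au³⁺(aq) + NO(g) + 2 H₂O(l) → Au(s) + NO₃⁻(aq) + 4 H⁺(aq)
Q = [NO₃⁻]·[H⁺]^4 / ([Au³⁺]·P(NO)); log Q = -6.143.
E = E° − (0.0592/n) log Q = +0.46 − (0.0592/3)(-6.143) = +0.581 V.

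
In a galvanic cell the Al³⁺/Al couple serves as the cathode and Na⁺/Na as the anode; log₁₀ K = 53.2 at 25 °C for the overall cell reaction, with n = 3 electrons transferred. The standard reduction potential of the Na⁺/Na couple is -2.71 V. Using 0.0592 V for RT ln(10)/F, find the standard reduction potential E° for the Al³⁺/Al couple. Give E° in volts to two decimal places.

-1.66 V

E°cell = (0.0592/n)·log K = (0.0592/3)(53.2) = +1.050 V.
Since Al³⁺/Al is the cathode and Na⁺/Na the anode, E°cell = E°(Al³⁺/Al) − E°(Na⁺/Na).
So E°(Al³⁺/Al) = E°cell + E°(Na⁺/Na) = +1.050 + (-2.71) = -1.66 V.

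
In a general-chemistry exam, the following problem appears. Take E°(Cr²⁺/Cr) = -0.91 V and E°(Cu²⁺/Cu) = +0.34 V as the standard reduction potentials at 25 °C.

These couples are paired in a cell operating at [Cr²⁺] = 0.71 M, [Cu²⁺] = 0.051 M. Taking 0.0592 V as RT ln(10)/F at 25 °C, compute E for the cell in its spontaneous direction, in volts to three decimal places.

+1.216 V

Cu²⁺/Cu is the cathode (higher E°), Cr²⁺/Cr the anode: E°cell = +0.34 − (-0.91) = +1.25 V, n = 2.
Overall: Cu²⁺(aq) + Cr(s) → Cu(s) + Cr²⁺(aq)
Q = [Cr²⁺] / ([Cu²⁺]); log Q = 1.144.
E = E° − (0.0592/n) log Q = +1.25 − (0.0592/2)(1.144) = +1.216 V.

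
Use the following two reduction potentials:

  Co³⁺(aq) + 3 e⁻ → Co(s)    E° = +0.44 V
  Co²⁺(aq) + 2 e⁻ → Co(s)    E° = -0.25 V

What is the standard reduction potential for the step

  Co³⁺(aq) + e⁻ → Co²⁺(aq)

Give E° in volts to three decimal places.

Sequential free energies add, so n₃E°₃ = n₁E°₁ + n₂E°₂.
With n₃ = 3, and the known step contributing 2×(-0.25) V, the unknown satisfies 1·E° = 3×(+0.44) − 2×(-0.25) = +1.820.
E° = +1.820 / 1 = +1.820 V.

+1.820 V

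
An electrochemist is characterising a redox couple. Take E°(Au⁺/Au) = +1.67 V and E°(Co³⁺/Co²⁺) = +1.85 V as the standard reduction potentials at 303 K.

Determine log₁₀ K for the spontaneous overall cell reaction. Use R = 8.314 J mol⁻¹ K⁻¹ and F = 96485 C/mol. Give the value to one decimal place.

3.0

Cathode: Co³⁺/Co²⁺; anode: Au⁺/Au. E°cell = (+1.85) − (+1.67) = +0.18 V, with n = 1.
ΔG° = −nFE° = −RT ln K, so ln K = nFE°/(RT) = (1)(96485)(+0.18) / ((8.314)(303)) = 6.894.
log₁₀ K = 6.894 / ln 10 = 3.0.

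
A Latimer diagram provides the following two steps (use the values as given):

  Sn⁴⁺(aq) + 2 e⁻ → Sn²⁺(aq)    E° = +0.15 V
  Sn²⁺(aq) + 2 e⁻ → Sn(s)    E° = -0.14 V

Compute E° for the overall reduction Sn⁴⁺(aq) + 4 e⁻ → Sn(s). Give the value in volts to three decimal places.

Since ΔG° = −nFE° is additive over sequential reductions, n₃E°₃ = n₁E°₁ + n₂E°₂.
E°₃ = (2×+0.15 + 2×-0.14) / 4 = (+0.020) / 4 = +0.005 V.

+0.005 V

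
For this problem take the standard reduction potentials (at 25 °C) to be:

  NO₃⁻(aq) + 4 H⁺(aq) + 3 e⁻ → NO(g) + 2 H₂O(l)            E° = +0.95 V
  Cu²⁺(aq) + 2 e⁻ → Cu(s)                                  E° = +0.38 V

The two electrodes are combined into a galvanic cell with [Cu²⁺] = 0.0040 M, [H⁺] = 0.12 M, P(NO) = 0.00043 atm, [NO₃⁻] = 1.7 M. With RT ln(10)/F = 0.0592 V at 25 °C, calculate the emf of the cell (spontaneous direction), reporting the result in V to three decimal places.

+0.639 V

NO₃⁻/NO is the cathode (higher E°), Cu²⁺/Cu the anode: E°cell = +0.95 − (+0.38) = +0.57 V, n = 6.
Overall: 2 NO₃⁻(aq) + 8 H⁺(aq) + 3 Cu(s) → 2 NO(g) + 4 H₂O(l) + 3 Cu²⁺(aq)
Q = P(NO)^2·[Cu²⁺]^3 / ([NO₃⁻]^2·[H⁺]^8); log Q = -7.021.
E = E° − (0.0592/n) log Q = +0.57 − (0.0592/6)(-7.021) = +0.639 V.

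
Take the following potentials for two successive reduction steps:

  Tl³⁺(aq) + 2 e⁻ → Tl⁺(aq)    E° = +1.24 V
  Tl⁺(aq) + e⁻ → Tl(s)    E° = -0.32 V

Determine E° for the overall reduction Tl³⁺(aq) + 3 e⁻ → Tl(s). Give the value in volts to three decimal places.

Adding the free-energy changes (−nFE°) of the two steps gives −n₃FE°₃ = −n₁FE°₁ − n₂FE°₂.
E°₃ = (2×+1.24 + 1×-0.32) / 3 = (+2.160) / 3 = +0.720 V.

+0.720 V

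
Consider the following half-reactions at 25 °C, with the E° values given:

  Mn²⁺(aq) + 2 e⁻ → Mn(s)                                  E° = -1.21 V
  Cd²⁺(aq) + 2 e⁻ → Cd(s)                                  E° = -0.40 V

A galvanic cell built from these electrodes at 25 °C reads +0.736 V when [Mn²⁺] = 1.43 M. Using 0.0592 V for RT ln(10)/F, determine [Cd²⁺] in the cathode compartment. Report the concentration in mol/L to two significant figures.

0.0045 M

Cd²⁺/Cd is the cathode, Mn²⁺/Mn the anode: E°cell = +0.81 V, n = 2.
Overall reaction: Cd²⁺(aq) + Mn(s) → Cd(s) + Mn²⁺(aq); Q = [Mn²⁺]^1/[Cd²⁺]^1.
From E = E° − (0.0592/n) log Q: log Q = (E° − E)·n/0.0592 = (+0.81 − (+0.736))·2/0.0592 = 2.5000.
So 1·log[Cd²⁺] = 1·log(1.43) − log Q = 0.1553 − (2.5000) = -2.3447; [Cd²⁺] = 10^(-2.3447) ≈ 0.0045 M.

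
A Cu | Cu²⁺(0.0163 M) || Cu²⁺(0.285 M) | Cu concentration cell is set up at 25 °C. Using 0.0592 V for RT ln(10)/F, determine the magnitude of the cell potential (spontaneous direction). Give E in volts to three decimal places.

+0.037 V

For a concentration cell E°cell = 0. The 0.285 M side is the cathode (reduction is favoured where [Cu²⁺] is higher).
With n = 2, E = −(0.0592/2) log([Cu²⁺]ₐₙ/[Cu²⁺]꜀ₐₜ) = −(0.0592/2) log(0.0163/0.285) = −(0.0592/2)(-1.243) = +0.037 V.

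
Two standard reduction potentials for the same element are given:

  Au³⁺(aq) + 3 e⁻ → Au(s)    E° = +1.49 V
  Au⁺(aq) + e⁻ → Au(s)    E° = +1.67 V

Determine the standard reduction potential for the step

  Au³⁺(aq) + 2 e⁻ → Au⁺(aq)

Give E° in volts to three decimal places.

+1.400 V

Sequential free energies add, so n₃E°₃ = n₁E°₁ + n₂E°₂.
With n₃ = 3, and the known step contributing 1×(+1.67) V, the unknown satisfies 2·E° = 3×(+1.49) − 1×(+1.67) = +2.800.
E° = +2.800 / 2 = +1.400 V.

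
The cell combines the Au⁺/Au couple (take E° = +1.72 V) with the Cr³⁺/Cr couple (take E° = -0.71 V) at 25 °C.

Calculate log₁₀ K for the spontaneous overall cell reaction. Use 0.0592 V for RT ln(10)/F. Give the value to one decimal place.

123.1

Cathode: Au⁺/Au; anode: Cr³⁺/Cr. E°cell = +2.43 V, n = 3.
log K = nE°cell / 0.0592 = (3)(+2.43) / 0.0592 = 123.1.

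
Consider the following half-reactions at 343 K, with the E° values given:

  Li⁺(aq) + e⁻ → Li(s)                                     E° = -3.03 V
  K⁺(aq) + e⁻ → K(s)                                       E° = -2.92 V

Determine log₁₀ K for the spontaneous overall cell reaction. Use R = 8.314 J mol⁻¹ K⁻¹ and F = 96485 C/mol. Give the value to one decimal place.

1.6

Cathode: K⁺/K; anode: Li⁺/Li. E°cell = (-2.92) − (-3.03) = +0.11 V, with n = 1.
ΔG° = −nFE° = −RT ln K, so ln K = nFE°/(RT) = (1)(96485)(+0.11) / ((8.314)(343)) = 3.722.
log₁₀ K = 3.722 / ln 10 = 1.6.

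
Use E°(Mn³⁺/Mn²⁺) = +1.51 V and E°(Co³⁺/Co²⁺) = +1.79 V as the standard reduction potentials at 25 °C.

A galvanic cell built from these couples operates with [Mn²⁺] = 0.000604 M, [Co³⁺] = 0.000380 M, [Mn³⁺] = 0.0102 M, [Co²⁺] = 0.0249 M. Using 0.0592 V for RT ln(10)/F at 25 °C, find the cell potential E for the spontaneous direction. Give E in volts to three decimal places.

+0.100 V

Co³⁺/Co²⁺ is the cathode (higher E°), Mn³⁺/Mn²⁺ the anode: E°cell = +1.79 − (+1.51) = +0.28 V, n = 1.
Overall: Co³⁺(aq) + Mn²⁺(aq) → Co²⁺(aq) + Mn³⁺(aq)
Q = [Co²⁺]·[Mn³⁺] / ([Co³⁺]·[Mn²⁺]); log Q = 3.044.
E = E° − (0.0592/n) log Q = +0.28 − (0.0592/1)(3.044) = +0.100 V.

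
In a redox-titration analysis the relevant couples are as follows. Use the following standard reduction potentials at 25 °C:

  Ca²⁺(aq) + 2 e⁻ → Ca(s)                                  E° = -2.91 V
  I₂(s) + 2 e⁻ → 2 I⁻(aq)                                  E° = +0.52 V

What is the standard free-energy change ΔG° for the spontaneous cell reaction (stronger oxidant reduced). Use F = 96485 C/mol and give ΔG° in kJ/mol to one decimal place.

-661.9 kJ/mol

I₂/I⁻ (E° = +0.52 V) is the cathode; Ca²⁺/Ca (E° = -2.91 V) is the anode, so E°cell = +3.43 V.
Balancing electrons gives n = 2 (lcm of 2 and 2).
ΔG° = −nFE° = −(2)(96485)(+3.43) = -661,887 J = -661.9 kJ/mol.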